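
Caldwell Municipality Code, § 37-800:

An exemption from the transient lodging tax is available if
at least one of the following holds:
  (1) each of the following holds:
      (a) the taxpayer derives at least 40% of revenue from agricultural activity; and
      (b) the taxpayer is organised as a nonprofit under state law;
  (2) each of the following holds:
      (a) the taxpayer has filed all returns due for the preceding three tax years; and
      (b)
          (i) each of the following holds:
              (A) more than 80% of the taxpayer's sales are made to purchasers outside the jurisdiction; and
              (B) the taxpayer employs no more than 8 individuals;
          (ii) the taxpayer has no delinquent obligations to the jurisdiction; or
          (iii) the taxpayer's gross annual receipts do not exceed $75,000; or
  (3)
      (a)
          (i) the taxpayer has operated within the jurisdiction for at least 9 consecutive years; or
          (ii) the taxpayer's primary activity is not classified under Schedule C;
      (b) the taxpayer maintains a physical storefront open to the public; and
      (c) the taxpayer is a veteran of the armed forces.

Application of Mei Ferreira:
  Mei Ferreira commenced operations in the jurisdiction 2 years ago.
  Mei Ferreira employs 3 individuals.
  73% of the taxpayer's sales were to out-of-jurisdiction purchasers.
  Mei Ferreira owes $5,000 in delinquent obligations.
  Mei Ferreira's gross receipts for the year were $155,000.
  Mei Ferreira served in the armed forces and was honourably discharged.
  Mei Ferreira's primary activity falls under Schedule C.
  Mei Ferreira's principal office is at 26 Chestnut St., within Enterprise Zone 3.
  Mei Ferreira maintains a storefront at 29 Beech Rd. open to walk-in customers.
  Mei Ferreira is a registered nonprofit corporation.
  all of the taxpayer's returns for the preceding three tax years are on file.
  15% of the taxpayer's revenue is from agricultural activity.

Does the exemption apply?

(a) ≥40% agricultural — not met.
(b) nonprofit — holds.
(1) = F AND T = false.
(a) returns current — holds.
(A) >80% out-of-jur. sales — fails.
(B) ≤ 8 employees — satisfied.
(i) = F AND T = false.
(ii) no delinquency — not met.
(iii) receipts ≤ $75,000 — not satisfied.
So (b) is not satisfied (F OR F OR F).
So (2) is not satisfied (T AND F).
(i) ≥ 9 yrs in jurisdiction — fails.
(ii) not (Schedule C activity) — not satisfied.
So (a) is not satisfied (F OR F).
(b) has storefront — met.
(c) veteran — met.
(3): F AND T AND T → false.
So Overall is not satisfied (F OR F OR F).

No — not exempt.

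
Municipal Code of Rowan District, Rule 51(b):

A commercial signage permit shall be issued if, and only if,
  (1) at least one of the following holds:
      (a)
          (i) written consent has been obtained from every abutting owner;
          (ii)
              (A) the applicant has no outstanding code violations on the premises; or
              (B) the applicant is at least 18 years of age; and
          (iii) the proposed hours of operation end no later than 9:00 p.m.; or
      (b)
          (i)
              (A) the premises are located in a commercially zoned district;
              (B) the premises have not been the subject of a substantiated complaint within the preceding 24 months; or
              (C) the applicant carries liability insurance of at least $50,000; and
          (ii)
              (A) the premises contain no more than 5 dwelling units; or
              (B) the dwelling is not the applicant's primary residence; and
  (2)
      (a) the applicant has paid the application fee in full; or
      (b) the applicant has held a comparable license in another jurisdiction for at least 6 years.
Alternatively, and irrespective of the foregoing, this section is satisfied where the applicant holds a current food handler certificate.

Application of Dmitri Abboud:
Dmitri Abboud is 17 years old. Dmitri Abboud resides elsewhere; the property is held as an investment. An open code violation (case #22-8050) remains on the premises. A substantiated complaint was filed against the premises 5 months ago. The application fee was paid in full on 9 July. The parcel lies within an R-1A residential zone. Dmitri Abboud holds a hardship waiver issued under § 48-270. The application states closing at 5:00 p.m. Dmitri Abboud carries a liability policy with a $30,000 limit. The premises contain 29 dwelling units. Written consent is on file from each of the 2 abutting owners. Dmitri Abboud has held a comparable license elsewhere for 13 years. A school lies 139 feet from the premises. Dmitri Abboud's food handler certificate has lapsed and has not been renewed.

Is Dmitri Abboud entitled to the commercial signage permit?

No — denied.

(i) all abutters consent — satisfied.
(A) no code violations — not met.
(B) age ≥ 18 — fails.
So (ii) is not satisfied (F OR F).
(iii) closes by 9 p.m. — holds.
(a) = T AND F AND T = false.
(A) commercially zoned — not satisfied.
(B) no complaint in 24 mo. — not met.
(C) insurance ≥ $50,000 — not met.
So (i) is not satisfied (F OR F OR F).
(A) ≤ 5 units — fails.
(B) not (primary residence) — met.
(ii) = F OR T = true.
(b) = F AND T = false.
(1) = F OR F = false.
(a) fee paid — satisfied.
(b) prior license ≥ 6 yr — met.
(2) = T OR T = true.
Overall = F AND T = false.
Exception (food handler cert.) — not satisfied.
Result: main false OR exception false → false.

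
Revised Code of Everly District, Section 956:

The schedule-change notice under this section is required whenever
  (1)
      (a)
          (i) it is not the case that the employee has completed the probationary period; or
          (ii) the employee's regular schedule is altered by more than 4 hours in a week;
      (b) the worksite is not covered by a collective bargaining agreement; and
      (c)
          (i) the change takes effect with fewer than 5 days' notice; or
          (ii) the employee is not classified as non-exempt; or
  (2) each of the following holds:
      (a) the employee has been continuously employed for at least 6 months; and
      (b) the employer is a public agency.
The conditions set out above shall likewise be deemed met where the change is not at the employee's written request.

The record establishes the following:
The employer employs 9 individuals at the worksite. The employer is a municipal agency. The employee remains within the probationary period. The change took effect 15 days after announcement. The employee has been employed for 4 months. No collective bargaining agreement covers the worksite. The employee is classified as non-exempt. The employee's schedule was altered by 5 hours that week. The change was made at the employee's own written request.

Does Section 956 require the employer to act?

No — not required.

(i) not (past probation) — holds.
(ii) schedule shift > 4h — holds.
(a) = T OR T = true.
(b) no CBA — satisfied.
(i) < 5 days' notice — not met.
(ii) not (non-exempt) — not satisfied.
So (c) is not satisfied (F OR F).
(1): T AND T AND F → false.
(a) tenure ≥ 6 mo. — fails.
(b) public agency — holds.
(2) = F AND T = false.
Overall: F OR F → false.
Exception (not employee-requested) — not satisfied.
Result: main false OR exception false → false.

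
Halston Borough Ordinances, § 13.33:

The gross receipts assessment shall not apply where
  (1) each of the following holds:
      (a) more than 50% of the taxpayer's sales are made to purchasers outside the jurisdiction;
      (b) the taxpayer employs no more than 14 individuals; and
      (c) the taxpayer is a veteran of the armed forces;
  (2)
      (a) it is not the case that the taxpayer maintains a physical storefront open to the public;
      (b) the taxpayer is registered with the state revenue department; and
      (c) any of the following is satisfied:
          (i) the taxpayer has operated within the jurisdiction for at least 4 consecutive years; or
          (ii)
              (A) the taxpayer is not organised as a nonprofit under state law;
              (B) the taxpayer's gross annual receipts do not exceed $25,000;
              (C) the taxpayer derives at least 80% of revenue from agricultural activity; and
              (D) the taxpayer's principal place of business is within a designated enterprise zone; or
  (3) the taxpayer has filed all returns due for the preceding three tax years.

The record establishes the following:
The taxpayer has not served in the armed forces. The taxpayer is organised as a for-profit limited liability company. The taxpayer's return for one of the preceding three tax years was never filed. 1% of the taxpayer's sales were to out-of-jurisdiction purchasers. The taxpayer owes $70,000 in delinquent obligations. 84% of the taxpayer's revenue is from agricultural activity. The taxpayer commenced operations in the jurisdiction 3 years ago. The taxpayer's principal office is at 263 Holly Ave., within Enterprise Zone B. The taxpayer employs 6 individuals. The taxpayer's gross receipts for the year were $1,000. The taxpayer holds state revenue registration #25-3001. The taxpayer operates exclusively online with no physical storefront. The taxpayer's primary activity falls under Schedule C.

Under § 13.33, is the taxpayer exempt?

Yes — exempt.

(a) >50% out-of-jur. sales — not met.
(b) ≤ 14 employees — satisfied.
(c) veteran — not satisfied.
(1): F AND T AND F → false.
(a) not (has storefront) — holds.
(b) state-registered — met.
(i) ≥ 4 yrs in jurisdiction — not satisfied.
(A) not (nonprofit) — satisfied.
(B) receipts ≤ $25,000 — met.
(C) ≥80% agricultural — holds.
(D) in enterprise zone — met.
(ii): T AND T AND T AND T → true.
(c): F OR T → true.
(2): T AND T AND T → true.
(3) returns current — not satisfied.
So Overall is satisfied (F OR T OR F).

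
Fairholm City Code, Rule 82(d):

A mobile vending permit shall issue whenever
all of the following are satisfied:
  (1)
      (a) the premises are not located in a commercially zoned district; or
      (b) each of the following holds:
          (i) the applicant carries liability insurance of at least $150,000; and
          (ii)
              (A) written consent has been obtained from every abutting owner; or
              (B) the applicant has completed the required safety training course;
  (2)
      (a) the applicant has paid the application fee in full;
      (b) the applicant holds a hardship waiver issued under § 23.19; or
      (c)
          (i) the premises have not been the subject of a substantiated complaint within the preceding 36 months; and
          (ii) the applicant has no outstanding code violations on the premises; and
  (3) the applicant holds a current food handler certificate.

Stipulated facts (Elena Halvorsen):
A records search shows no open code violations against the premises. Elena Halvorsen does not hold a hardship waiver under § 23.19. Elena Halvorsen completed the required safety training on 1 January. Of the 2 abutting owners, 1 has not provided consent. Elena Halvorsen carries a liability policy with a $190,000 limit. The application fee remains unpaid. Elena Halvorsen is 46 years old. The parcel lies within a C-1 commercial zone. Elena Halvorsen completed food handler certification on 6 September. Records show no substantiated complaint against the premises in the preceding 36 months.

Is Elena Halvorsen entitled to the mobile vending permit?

Yes — granted.

(a) not (commercially zoned) — not satisfied.
(i) insurance ≥ $150,000 — satisfied.
(A) all abutters consent — not satisfied.
(B) safety training — holds.
(ii): F OR T → true.
So (b) is satisfied (T AND T).
So (1) is satisfied (F OR T).
(a) fee paid — not met.
(b) hardship waiver — fails.
(i) no complaint in 36 mo. — holds.
(ii) no code violations — holds.
So (c) is satisfied (T AND T).
So (2) is satisfied (F OR F OR T).
(3) food handler cert. — met.
So Overall is satisfied (T AND T AND T).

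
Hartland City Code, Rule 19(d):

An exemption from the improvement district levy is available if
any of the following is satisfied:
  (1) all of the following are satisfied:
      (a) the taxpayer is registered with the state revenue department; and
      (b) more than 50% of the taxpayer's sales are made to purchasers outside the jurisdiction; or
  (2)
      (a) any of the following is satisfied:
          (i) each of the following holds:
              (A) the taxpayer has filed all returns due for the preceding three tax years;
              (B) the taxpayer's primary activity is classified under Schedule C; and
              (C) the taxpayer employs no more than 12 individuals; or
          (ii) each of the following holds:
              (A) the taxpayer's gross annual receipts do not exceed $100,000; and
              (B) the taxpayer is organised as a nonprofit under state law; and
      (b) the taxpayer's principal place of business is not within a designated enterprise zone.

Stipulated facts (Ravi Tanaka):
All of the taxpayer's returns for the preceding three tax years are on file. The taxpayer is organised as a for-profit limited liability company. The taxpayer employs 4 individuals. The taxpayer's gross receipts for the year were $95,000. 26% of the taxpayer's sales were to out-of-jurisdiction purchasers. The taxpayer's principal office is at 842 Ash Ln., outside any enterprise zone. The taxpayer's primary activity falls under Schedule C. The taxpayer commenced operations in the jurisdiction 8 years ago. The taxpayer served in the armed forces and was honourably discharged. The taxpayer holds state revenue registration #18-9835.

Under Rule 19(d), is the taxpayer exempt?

Yes — exempt.

(a) state-registered — met.
(b) >50% out-of-jur. sales — fails.
So (1) is not satisfied (T AND F).
(A) returns current — holds.
(B) Schedule C activity — holds.
(C) ≤ 12 employees — satisfied.
So (i) is satisfied (T AND T AND T).
(A) receipts ≤ $100,000 — satisfied.
(B) nonprofit — not satisfied.
(ii): T AND F → false.
So (a) is satisfied (T OR F).
(b) not (in enterprise zone) — holds.
(2): T AND T → true.
So Overall is satisfied (F OR T).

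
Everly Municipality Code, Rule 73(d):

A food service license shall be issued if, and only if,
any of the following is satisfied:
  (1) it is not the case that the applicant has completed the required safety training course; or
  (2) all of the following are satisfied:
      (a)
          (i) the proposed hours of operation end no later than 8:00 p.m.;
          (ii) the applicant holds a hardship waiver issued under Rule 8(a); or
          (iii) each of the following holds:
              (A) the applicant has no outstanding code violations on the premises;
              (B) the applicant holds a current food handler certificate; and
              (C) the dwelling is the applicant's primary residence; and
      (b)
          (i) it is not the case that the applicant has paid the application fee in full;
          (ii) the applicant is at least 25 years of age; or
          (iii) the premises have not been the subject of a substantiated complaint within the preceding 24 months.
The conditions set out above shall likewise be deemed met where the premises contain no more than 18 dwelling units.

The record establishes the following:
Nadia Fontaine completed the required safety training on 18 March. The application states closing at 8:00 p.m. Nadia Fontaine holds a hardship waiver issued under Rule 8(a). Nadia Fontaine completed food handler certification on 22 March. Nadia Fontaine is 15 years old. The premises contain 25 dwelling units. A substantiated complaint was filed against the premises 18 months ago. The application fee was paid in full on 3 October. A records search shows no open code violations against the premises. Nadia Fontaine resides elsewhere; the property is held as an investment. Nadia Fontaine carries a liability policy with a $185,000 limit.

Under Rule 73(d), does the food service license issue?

No — denied.

(1) not (safety training) — not met.
(i) closes by 8 p.m. — satisfied.
(ii) hardship waiver — satisfied.
(A) no code violations — holds.
(B) food handler cert. — satisfied.
(C) primary residence — not satisfied.
So (iii) is not satisfied (T AND T AND F).
(a) = T OR T OR F = true.
(i) not (fee paid) — fails.
(ii) age ≥ 25 — fails.
(iii) no complaint in 24 mo. — not met.
(b) = F OR F OR F = false.
So (2) is not satisfied (T AND F).
Overall = F OR F = false.
Exception (≤ 18 units) — not satisfied.
Result: main false OR exception false → false.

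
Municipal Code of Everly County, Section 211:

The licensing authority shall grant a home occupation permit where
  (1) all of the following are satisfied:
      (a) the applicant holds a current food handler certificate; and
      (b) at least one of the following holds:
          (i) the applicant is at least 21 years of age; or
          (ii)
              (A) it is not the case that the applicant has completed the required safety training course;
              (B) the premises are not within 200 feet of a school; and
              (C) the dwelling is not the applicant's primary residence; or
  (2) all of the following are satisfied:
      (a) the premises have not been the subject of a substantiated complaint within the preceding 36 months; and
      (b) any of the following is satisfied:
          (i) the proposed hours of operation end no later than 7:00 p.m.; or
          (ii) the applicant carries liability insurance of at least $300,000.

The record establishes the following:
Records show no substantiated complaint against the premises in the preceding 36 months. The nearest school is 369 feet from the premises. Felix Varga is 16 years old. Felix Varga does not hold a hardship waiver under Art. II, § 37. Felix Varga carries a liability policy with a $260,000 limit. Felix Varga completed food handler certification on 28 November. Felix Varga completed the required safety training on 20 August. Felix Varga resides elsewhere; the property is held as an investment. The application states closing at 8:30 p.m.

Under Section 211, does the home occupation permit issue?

(a) food handler cert. — met.
(i) age ≥ 21 — not met.
(A) not (safety training) — not satisfied.
(B) ≥200 ft from school — met.
(C) not (primary residence) — holds.
So (ii) is not satisfied (F AND T AND T).
(b) = F OR F = false.
So (1) is not satisfied (T AND F).
(a) no complaint in 36 mo. — holds.
(i) closes by 7 p.m. — not met.
(ii) insurance ≥ $300,000 — fails.
(b) = F OR F = false.
(2) = T AND F = false.
Overall = F OR F = false.

No — denied.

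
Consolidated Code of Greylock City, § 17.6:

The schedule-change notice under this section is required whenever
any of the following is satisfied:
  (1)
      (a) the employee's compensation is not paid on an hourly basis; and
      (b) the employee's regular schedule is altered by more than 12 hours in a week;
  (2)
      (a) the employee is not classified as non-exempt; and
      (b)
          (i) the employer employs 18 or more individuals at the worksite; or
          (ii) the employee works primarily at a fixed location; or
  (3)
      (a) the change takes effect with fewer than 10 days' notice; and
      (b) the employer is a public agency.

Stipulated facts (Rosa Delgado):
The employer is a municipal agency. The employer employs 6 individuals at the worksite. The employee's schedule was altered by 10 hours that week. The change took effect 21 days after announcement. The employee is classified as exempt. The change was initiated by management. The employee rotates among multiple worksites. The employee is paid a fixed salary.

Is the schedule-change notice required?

(a) not (hourly-paid) — met.
(b) schedule shift > 12h — not met.
So (1) is not satisfied (T AND F).
(a) not (non-exempt) — met.
(i) ≥ 18 at site — fails.
(ii) fixed location — not met.
(b): F OR F → false.
So (2) is not satisfied (T AND F).
(a) < 10 days' notice — not satisfied.
(b) public agency — satisfied.
So (3) is not satisfied (F AND T).
So Overall is not satisfied (F OR F OR F).

No — not required.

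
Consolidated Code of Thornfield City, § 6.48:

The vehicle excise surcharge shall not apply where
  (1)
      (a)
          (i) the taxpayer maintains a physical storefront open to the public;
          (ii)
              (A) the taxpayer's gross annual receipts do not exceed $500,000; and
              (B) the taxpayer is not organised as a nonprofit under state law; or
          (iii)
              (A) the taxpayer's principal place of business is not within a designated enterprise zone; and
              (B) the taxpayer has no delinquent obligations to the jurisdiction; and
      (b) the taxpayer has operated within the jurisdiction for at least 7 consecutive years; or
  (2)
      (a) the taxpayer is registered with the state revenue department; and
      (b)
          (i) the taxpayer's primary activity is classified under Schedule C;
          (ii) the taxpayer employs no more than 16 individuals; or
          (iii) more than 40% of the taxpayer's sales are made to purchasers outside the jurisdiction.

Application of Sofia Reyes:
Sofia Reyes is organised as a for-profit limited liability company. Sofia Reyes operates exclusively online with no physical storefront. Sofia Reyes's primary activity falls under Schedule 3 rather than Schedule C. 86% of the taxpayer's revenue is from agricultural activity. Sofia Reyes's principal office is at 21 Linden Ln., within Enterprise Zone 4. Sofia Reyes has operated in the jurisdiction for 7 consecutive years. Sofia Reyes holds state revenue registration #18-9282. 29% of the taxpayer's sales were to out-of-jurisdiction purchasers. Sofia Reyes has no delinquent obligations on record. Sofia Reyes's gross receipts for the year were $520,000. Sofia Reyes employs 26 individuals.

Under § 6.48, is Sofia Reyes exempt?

(i) has storefront — fails.
(A) receipts ≤ $500,000 — not satisfied.
(B) not (nonprofit) — satisfied.
(ii): F AND T → false.
(A) not (in enterprise zone) — fails.
(B) no delinquency — met.
(iii) = F AND T = false.
(a) = F OR F OR F = false.
(b) ≥ 7 yrs in jurisdiction — holds.
(1): F AND T → false.
(a) state-registered — met.
(i) Schedule C activity — not met.
(ii) ≤ 16 employees — not met.
(iii) >40% out-of-jur. sales — not satisfied.
(b): F OR F OR F → false.
(2): T AND F → false.
So Overall is not satisfied (F OR F).

No — not exempt.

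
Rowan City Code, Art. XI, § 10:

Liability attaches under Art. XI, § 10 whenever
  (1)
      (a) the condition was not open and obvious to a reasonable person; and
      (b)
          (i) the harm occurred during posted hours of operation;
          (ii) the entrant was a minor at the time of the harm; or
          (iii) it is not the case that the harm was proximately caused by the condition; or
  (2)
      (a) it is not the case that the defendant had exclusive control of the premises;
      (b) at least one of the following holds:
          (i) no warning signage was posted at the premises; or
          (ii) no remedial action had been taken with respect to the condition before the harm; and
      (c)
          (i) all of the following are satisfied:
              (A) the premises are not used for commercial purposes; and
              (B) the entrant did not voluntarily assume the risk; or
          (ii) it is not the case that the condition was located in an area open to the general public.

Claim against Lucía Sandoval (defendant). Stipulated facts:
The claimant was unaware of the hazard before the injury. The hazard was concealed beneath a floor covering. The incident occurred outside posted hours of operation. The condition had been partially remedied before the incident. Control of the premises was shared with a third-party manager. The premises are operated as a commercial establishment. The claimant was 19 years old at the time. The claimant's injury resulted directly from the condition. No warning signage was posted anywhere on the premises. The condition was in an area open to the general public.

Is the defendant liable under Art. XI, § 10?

No — not liable.

(a) not open/obvious — holds.
(i) during posted hours — not met.
(ii) entrant a minor — fails.
(iii) not (proximate cause) — not met.
(b): F OR F OR F → false.
So (1) is not satisfied (T AND F).
(a) not (exclusive control) — met.
(i) no signage posted — met.
(ii) no remedial action — not met.
So (b) is satisfied (T OR F).
(A) not (commercial use) — fails.
(B) no assumed risk — satisfied.
(i): F AND T → false.
(ii) not (public area) — not met.
(c) = F OR F = false.
(2) = T AND T AND F = false.
So Overall is not satisfied (F OR F).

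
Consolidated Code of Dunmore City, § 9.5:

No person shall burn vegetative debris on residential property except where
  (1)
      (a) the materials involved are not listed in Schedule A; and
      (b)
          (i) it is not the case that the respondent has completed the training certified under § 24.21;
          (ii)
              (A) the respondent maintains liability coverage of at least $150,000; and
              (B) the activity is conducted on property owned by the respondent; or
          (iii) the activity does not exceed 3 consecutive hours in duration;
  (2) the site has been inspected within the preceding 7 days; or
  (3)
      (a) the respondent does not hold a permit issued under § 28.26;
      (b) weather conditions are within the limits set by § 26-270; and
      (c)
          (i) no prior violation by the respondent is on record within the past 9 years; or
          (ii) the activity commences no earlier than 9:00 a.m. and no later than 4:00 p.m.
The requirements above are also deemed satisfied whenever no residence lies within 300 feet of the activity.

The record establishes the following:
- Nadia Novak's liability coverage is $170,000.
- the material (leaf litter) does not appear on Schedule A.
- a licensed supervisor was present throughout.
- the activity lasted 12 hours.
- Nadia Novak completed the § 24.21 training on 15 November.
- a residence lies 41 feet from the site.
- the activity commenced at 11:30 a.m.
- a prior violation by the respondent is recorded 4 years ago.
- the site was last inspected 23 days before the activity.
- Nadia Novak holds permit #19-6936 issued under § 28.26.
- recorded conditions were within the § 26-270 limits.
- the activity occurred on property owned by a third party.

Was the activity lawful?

No — unlawful.

(a) not (Schedule A material) — satisfied.
(i) not (training certified) — fails.
(A) coverage ≥ $150,000 — satisfied.
(B) own property — not satisfied.
(ii) = T AND F = false.
(iii) ≤ 3 hrs duration — not met.
So (b) is not satisfied (F OR F OR F).
So (1) is not satisfied (T AND F).
(2) site inspected — not met.
(a) not (holds permit) — not met.
(b) weather ok — satisfied.
(i) no prior violation — not satisfied.
(ii) start within hours — satisfied.
(c): F OR T → true.
(3): F AND T AND T → false.
Overall = F OR F OR F = false.
Exception (no residence in 300 ft) — not satisfied.
Result: main false OR exception false → false.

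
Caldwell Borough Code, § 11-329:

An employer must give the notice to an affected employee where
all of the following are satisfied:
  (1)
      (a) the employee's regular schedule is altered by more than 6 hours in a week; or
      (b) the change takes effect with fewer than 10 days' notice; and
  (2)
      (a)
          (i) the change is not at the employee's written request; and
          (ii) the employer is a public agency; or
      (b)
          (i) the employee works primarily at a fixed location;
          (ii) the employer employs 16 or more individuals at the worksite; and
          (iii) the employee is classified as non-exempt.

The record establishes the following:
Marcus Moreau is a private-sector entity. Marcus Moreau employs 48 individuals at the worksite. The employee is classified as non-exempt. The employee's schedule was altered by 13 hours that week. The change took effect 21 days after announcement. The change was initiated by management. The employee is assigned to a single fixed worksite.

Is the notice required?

Yes — required.

(a) schedule shift > 6h — holds.
(b) < 10 days' notice — not met.
(1) = T OR F = true.
(i) not employee-requested — satisfied.
(ii) public agency — not satisfied.
(a): T AND F → false.
(i) fixed location — satisfied.
(ii) ≥ 16 at site — satisfied.
(iii) non-exempt — met.
So (b) is satisfied (T AND T AND T).
So (2) is satisfied (F OR T).
Overall = T AND T = true.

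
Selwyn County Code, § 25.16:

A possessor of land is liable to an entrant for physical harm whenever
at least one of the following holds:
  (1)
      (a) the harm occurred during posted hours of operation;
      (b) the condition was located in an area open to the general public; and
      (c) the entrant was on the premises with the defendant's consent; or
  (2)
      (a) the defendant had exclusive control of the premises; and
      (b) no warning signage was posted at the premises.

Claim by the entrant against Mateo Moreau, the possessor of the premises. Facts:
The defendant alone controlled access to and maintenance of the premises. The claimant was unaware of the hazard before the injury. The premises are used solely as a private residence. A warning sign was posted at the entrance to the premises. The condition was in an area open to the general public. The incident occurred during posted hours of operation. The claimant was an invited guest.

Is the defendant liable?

Yes — liable.

(a) during posted hours — holds.
(b) public area — holds.
(c) consent to enter — met.
(1): T AND T AND T → true.
(a) exclusive control — satisfied.
(b) no signage posted — not met.
(2): T AND F → false.
Overall = T OR F = true.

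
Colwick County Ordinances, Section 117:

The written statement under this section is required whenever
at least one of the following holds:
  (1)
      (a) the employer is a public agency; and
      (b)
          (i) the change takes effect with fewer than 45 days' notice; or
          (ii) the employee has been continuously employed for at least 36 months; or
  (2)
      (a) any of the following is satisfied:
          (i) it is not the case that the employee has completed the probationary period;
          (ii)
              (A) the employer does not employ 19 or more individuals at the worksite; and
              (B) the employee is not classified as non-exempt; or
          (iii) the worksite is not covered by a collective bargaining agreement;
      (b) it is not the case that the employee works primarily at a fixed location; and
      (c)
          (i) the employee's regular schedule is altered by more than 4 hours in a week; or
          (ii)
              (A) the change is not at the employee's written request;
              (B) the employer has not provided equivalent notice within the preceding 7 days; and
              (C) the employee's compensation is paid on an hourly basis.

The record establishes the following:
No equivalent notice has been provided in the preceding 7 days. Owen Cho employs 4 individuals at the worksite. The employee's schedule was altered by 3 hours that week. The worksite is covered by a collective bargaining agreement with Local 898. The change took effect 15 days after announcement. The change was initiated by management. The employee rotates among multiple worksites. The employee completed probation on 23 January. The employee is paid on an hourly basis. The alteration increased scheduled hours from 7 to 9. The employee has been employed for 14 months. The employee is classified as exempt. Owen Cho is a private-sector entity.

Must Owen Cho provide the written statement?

Yes — required.

(a) public agency — not met.
(i) < 45 days' notice — satisfied.
(ii) tenure ≥ 36 mo. — not met.
(b) = T OR F = true.
(1): F AND T → false.
(i) not (past probation) — fails.
(A) not (≥ 19 at site) — met.
(B) not (non-exempt) — met.
(ii) = T AND T = true.
(iii) no CBA — fails.
(a): F OR T OR F → true.
(b) not (fixed location) — holds.
(i) schedule shift > 4h — not satisfied.
(A) not employee-requested — holds.
(B) no recent notice — satisfied.
(C) hourly-paid — holds.
So (ii) is satisfied (T AND T AND T).
(c): F OR T → true.
So (2) is satisfied (T AND T AND T).
So Overall is satisfied (F OR T).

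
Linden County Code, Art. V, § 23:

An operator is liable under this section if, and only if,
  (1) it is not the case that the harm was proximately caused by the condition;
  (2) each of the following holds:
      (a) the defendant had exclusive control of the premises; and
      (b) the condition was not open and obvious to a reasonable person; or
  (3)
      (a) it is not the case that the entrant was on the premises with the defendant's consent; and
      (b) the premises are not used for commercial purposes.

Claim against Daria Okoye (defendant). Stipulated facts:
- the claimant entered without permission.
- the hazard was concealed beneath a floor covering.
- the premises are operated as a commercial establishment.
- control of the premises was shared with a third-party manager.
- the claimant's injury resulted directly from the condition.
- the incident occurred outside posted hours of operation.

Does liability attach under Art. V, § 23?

No — not liable.

(1) not (proximate cause) — fails.
(a) exclusive control — fails.
(b) not open/obvious — satisfied.
So (2) is not satisfied (F AND T).
(a) not (consent to enter) — satisfied.
(b) not (commercial use) — not met.
(3): T AND F → false.
So Overall is not satisfied (F OR F OR F).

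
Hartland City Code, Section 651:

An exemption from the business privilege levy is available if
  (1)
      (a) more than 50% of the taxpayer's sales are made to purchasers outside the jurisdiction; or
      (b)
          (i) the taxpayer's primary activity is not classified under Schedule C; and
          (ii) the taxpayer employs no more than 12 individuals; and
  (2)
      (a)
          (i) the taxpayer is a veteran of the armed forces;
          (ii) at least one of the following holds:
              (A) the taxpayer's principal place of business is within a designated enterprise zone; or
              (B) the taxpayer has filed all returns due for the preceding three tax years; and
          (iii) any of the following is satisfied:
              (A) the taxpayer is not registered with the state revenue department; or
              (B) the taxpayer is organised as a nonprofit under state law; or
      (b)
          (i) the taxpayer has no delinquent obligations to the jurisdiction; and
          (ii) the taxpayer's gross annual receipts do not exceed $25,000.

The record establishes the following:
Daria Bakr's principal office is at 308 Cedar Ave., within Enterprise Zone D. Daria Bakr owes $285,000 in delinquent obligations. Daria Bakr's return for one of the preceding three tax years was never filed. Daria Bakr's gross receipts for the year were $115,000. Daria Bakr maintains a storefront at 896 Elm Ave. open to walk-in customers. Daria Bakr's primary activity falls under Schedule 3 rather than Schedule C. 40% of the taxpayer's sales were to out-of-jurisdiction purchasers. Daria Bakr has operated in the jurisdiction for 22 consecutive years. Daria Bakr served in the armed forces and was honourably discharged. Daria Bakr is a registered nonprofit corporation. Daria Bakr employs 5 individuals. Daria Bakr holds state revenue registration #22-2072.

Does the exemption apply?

(a) >50% out-of-jur. sales — not met.
(i) not (Schedule C activity) — holds.
(ii) ≤ 12 employees — met.
(b) = T AND T = true.
So (1) is satisfied (F OR T).
(i) veteran — holds.
(A) in enterprise zone — holds.
(B) returns current — not met.
(ii): T OR F → true.
(A) not (state-registered) — not met.
(B) nonprofit — satisfied.
(iii): F OR T → true.
(a) = T AND T AND T = true.
(i) no delinquency — not met.
(ii) receipts ≤ $25,000 — not met.
(b): F AND F → false.
(2) = T OR F = true.
Overall: T AND T → true.

Yes — exempt.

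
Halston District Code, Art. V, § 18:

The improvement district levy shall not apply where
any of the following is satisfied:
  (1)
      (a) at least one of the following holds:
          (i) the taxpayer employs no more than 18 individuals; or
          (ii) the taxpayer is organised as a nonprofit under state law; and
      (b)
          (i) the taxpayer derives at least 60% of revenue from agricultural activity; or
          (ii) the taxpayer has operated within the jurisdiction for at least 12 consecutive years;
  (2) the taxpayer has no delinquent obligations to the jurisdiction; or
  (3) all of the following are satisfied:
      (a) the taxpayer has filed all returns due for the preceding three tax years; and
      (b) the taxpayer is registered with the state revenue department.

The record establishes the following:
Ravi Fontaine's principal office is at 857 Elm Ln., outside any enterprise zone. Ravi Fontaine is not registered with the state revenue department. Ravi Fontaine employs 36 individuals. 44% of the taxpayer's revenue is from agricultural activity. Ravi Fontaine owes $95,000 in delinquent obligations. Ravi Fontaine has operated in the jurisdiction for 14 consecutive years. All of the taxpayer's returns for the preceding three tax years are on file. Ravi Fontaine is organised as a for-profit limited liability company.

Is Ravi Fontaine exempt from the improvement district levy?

No — not exempt.

(i) ≤ 18 employees — not satisfied.
(ii) nonprofit — not satisfied.
So (a) is not satisfied (F OR F).
(i) ≥60% agricultural — not met.
(ii) ≥ 12 yrs in jurisdiction — met.
(b) = F OR T = true.
So (1) is not satisfied (F AND T).
(2) no delinquency — not met.
(a) returns current — holds.
(b) state-registered — fails.
(3) = T AND F = false.
So Overall is not satisfied (F OR F OR F).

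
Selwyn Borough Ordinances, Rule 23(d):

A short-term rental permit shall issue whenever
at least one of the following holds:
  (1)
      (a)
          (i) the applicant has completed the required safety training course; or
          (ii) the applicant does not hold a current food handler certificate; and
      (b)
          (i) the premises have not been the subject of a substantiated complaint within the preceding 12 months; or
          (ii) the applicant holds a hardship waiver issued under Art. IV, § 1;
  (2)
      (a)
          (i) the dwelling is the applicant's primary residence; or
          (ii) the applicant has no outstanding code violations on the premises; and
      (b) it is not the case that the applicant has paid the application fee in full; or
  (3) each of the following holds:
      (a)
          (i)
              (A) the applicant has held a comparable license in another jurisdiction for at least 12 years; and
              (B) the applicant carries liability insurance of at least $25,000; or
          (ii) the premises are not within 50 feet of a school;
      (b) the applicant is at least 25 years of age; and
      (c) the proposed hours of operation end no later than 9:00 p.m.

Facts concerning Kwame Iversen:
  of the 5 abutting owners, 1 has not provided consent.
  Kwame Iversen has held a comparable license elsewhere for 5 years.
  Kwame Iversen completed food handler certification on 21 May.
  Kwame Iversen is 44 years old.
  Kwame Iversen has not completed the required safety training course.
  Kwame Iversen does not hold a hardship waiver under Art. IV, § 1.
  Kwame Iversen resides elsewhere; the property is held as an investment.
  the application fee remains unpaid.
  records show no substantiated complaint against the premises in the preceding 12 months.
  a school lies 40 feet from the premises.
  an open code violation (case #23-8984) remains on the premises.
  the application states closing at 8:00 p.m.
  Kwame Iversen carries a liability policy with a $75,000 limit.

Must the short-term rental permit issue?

No — denied.

(i) safety training — not satisfied.
(ii) not (food handler cert.) — fails.
(a): F OR F → false.
(i) no complaint in 12 mo. — satisfied.
(ii) hardship waiver — not met.
(b) = T OR F = true.
(1): F AND T → false.
(i) primary residence — not satisfied.
(ii) no code violations — not satisfied.
(a) = F OR F = false.
(b) not (fee paid) — met.
So (2) is not satisfied (F AND T).
(A) prior license ≥ 12 yr — fails.
(B) insurance ≥ $25,000 — satisfied.
So (i) is not satisfied (F AND T).
(ii) ≥50 ft from school — not satisfied.
So (a) is not satisfied (F OR F).
(b) age ≥ 25 — met.
(c) closes by 9 p.m. — holds.
(3) = F AND T AND T = false.
Overall: F OR F OR F → false.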